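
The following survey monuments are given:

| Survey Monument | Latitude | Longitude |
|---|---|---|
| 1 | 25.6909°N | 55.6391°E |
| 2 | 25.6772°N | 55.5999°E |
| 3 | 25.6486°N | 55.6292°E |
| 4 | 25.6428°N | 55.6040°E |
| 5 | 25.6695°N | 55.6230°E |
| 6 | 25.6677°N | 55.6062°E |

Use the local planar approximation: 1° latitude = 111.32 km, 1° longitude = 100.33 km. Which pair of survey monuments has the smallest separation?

Pairwise distances:
1–2: √((-0.0137·111.32)² + (-0.0392·100.33)²) = √(2.325881 + 15.467986) = 4.2183 km
1–3: √((-0.0423·111.32)² + (-0.0099·100.33)²) = √(22.173136 + 0.986579) = 4.8125 km
1–4: √((-0.0481·111.32)² + (-0.0351·100.33)²) = √(28.670585 + 12.401547) = 6.4088 km
1–5: √((-0.0214·111.32)² + (-0.0161·100.33)²) = √(5.675106 + 2.609236) = 2.8783 km
1–6: √((-0.0232·111.32)² + (-0.0329·100.33)²) = √(6.669947 + 10.895657) = 4.1911 km
2–3: √((-0.0286·111.32)² + (0.0293·100.33)²) = √(10.136277 + 8.641654) = 4.3334 km
2–4: √((-0.0344·111.32)² + (0.0041·100.33)²) = √(14.664366 + 0.169211) = 3.8514 km
2–5: √((-0.0077·111.32)² + (0.0231·100.33)²) = √(0.734730 + 5.371376) = 2.4711 km
2–6: √((-0.0095·111.32)² + (0.0063·100.33)²) = √(1.118391 + 0.399524) = 1.2320 km
3–4: √((-0.0058·111.32)² + (-0.0252·100.33)²) = √(0.416872 + 6.392382) = 2.6095 km
3–5: √((0.0209·111.32)² + (-0.0062·100.33)²) = √(5.413012 + 0.386941) = 2.4083 km
3–6: √((0.0191·111.32)² + (-0.0230·100.33)²) = √(4.520777 + 5.324972) = 3.1378 km
4–5: √((0.0267·111.32)² + (0.0190·100.33)²) = √(8.834234 + 3.633865) = 3.5310 km
4–6: √((0.0249·111.32)² + (0.0022·100.33)²) = √(7.683252 + 0.048720) = 2.7806 km
5–6: √((-0.0018·111.32)² + (-0.0168·100.33)²) = √(0.040151 + 2.841059) = 1.6974 km
Closest pair: 2–6 at 1.2320 km.

2 and 6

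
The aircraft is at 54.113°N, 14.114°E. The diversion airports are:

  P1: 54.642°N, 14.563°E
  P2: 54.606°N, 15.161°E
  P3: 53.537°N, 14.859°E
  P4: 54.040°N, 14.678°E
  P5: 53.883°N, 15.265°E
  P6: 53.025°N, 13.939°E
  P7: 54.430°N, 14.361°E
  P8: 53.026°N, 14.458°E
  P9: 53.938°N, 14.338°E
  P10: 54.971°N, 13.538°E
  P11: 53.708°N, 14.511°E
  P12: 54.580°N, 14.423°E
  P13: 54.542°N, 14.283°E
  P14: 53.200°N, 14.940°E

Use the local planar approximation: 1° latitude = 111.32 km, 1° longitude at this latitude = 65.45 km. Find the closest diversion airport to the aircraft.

P9

Distances from 54.113°N, 14.114°E:
P1: 65.814 km
P2: 87.794 km
P3: 80.554 km
P4: 37.798 km
P5: 79.565 km
P6: 121.657 km
P7: 38.815 km
P8: 123.082 km
P9: 24.381 km
P10: 102.683 km
P11: 52.036 km
P12: 55.782 km
P13: 49.020 km
P14: 115.119 km
Minimum: P9 at 24.381 km.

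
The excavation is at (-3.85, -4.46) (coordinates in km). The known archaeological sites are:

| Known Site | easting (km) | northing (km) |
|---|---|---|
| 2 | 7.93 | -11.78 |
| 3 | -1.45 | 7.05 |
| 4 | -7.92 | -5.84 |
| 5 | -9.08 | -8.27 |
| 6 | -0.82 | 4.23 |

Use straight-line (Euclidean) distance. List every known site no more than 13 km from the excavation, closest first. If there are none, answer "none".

4, 5, 6, 3

Distances from (-3.85, -4.46):
2: 13.87 km
3: 11.76 km
4: 4.30 km
5: 6.47 km
6: 9.20 km
Threshold 13 km: 4 (4.30 km), 5 (6.47 km), 6 (9.20 km), 3 (11.76 km) are within range.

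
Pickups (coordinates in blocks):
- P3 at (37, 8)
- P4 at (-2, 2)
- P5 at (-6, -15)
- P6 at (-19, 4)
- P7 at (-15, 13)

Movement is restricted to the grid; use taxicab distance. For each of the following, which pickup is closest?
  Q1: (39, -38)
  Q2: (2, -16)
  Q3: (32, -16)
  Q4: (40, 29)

Q1→P3; Q2→P5; Q3→P3; Q4→P3

Q1 at (39, -38):
  P3: 48 blocks
  P4: 81 blocks
  P5: 68 blocks
  P6: 100 blocks
  P7: 105 blocks
  → nearest: P3 (48 blocks)
Q2 at (2, -16):
  P3: 59 blocks
  P4: 22 blocks
  P5: 9 blocks
  P6: 41 blocks
  P7: 46 blocks
  → nearest: P5 (9 blocks)
Q3 at (32, -16):
  P3: 29 blocks
  P4: 52 blocks
  P5: 39 blocks
  P6: 71 blocks
  P7: 76 blocks
  → nearest: P3 (29 blocks)
Q4 at (40, 29):
  P3: 24 blocks
  P4: 69 blocks
  P5: 90 blocks
  P6: 84 blocks
  P7: 71 blocks
  → nearest: P3 (24 blocks)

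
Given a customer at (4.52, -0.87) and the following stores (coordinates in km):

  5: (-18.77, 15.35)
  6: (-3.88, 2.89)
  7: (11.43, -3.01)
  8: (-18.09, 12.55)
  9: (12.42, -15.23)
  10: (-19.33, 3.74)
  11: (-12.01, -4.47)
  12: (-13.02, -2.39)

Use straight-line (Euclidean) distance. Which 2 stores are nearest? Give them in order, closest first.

7, 6

Distances from (4.52, -0.87):
5: √((-23.29)² + (16.22)²) = √(542.4241 + 263.0884) = 28.38 km
6: √((-8.40)² + (3.76)²) = √(70.5600 + 14.1376) = 9.20 km
7: √((6.91)² + (-2.14)²) = √(47.7481 + 4.5796) = 7.23 km
8: √((-22.61)² + (13.42)²) = √(511.2121 + 180.0964) = 26.29 km
9: √((7.90)² + (-14.36)²) = √(62.4100 + 206.2096) = 16.39 km
10: √((-23.85)² + (4.61)²) = √(568.8225 + 21.2521) = 24.29 km
11: √((-16.53)² + (-3.60)²) = √(273.2409 + 12.9600) = 16.92 km
12: √((-17.54)² + (-1.52)²) = √(307.6516 + 2.3104) = 17.61 km
Sorted: 7 (7.23 km) < 6 (9.20 km) < 9 (16.39 km) < 11 (16.92 km) < …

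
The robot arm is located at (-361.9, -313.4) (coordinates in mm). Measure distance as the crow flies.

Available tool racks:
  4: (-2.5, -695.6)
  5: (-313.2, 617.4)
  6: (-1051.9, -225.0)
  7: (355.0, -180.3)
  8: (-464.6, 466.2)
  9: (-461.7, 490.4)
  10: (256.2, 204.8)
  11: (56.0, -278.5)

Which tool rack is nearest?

Distances from (-361.9, -313.4):
4: √((359.4)² + (-382.2)²) = √(129168.360 + 146076.840) = 524.6 mm
5: √((48.7)² + (930.8)²) = √(2371.690 + 866388.640) = 932.1 mm
6: √((-690.0)² + (88.4)²) = √(476100.000 + 7814.560) = 695.6 mm
7: √((716.9)² + (133.1)²) = √(513945.610 + 17715.610) = 729.2 mm
8: √((-102.7)² + (779.6)²) = √(10547.290 + 607776.160) = 786.3 mm
9: √((-99.8)² + (803.8)²) = √(9960.040 + 646094.440) = 810.0 mm
10: √((618.1)² + (518.2)²) = √(382047.610 + 268531.240) = 806.6 mm
11: √((417.9)² + (34.9)²) = √(174640.410 + 1218.010) = 419.4 mm
Minimum: 11 at 419.4 mm.

11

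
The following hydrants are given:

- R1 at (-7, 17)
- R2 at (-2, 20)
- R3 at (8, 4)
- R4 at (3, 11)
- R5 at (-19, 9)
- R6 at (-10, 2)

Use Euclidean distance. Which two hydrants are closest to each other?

Pairwise distances:
R1–R2: 5.8
R1–R3: 19.8
R1–R4: 11.7
R1–R5: 14.4
R1–R6: 15.3
R2–R3: 18.9
R2–R4: 10.3
R2–R5: 20.2
R2–R6: 19.7
R3–R4: 8.6
R3–R5: 27.5
R3–R6: 18.1
R4–R5: 22.1
R4–R6: 15.8
R5–R6: 11.4
Closest pair: R1–R2 at 5.8.

R1 and R2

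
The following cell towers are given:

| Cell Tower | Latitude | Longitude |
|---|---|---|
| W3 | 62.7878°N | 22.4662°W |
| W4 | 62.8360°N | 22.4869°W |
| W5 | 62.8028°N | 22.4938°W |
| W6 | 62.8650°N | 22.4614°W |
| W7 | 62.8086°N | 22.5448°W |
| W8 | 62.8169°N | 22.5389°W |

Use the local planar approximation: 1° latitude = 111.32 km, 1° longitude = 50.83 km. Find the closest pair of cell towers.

W7 and W8

Pairwise distances:
W3–W4: 5.4678 km
W3–W5: 2.1809 km
W3–W6: 8.5974 km
W3–W7: 4.6177 km
W3–W8: 4.9142 km
W4–W5: 3.7124 km
W4–W6: 3.4788 km
W4–W7: 4.2385 km
W4–W8: 3.3922 km
W5–W6: 7.1173 km
W5–W7: 2.6715 km
W5–W8: 2.7783 km
W6–W7: 7.5756 km
W6–W8: 6.6475 km
W7–W8: 0.9714 km
Closest pair: W7–W8 at 0.9714 km.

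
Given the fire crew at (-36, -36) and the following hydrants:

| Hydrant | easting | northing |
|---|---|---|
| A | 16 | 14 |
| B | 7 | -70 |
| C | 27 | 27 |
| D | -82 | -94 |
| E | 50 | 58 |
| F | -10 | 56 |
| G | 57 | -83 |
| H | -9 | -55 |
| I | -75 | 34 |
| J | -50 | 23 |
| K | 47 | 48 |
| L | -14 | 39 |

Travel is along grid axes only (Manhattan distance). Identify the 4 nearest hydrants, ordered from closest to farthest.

H, J, B, L

Distances from (-36, -36):
A: |52| + |50| = 52 + 50 = 102
B: |43| + |-34| = 43 + 34 = 77
C: |63| + |63| = 63 + 63 = 126
D: |-46| + |-58| = 46 + 58 = 104
E: |86| + |94| = 86 + 94 = 180
F: |26| + |92| = 26 + 92 = 118
G: |93| + |-47| = 93 + 47 = 140
H: |27| + |-19| = 27 + 19 = 46
I: |-39| + |70| = 39 + 70 = 109
J: |-14| + |59| = 14 + 59 = 73
K: |83| + |84| = 83 + 84 = 167
L: |22| + |75| = 22 + 75 = 97
Sorted: H (46) < J (73) < B (77) < L (97) < A (102) < D (104) < …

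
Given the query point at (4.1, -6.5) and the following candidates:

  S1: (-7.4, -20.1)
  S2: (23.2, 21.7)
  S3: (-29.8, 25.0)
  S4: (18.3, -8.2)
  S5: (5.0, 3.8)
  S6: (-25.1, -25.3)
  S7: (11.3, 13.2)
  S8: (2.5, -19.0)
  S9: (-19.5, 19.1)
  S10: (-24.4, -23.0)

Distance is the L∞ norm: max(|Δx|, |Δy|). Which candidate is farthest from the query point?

S3

Distances from (4.1, -6.5):
S1: max(|-11.5|, |-13.6|) = 13.6
S2: max(|19.1|, |28.2|) = 28.2
S3: max(|-33.9|, |31.5|) = 33.9
S4: max(|14.2|, |-1.7|) = 14.2
S5: max(|0.9|, |10.3|) = 10.3
S6: max(|-29.2|, |-18.8|) = 29.2
S7: max(|7.2|, |19.7|) = 19.7
S8: max(|-1.6|, |-12.5|) = 12.5
S9: max(|-23.6|, |25.6|) = 25.6
S10: max(|-28.5|, |-16.5|) = 28.5
Maximum: S3 at 33.9.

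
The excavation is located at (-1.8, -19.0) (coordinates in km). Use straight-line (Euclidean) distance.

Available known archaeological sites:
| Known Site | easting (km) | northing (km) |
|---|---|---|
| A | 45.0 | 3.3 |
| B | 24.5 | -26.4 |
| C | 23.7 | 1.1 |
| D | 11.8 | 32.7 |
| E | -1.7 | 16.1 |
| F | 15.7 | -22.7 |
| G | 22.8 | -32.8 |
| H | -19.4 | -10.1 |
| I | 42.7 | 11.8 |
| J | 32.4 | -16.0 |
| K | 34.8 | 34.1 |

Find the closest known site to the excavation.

Distances from (-1.8, -19.0):
A: 51.8 km
B: 27.3 km
C: 32.5 km
D: 53.5 km
E: 35.1 km
F: 17.9 km
G: 28.2 km
H: 19.7 km
I: 54.1 km
J: 34.3 km
K: 64.5 km
Minimum: F at 17.9 km.

F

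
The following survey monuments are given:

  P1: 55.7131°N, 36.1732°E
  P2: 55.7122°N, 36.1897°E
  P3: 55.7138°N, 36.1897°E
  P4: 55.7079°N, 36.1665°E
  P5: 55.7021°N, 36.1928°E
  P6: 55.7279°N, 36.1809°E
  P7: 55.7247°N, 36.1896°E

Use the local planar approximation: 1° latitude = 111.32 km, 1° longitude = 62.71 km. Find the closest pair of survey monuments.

Pairwise distances:
P1–P2: 1.0396 km
P1–P3: 1.0376 km
P1–P4: 0.7153 km
P1–P5: 1.7350 km
P1–P6: 1.7168 km
P1–P7: 1.6508 km
P2–P3: 0.1781 km
P2–P4: 1.5316 km
P2–P5: 1.1410 km
P2–P6: 1.8328 km
P2–P7: 1.3915 km
P3–P4: 1.5963 km
P3–P5: 1.3169 km
P3–P6: 1.6638 km
P3–P7: 1.2134 km
P4–P5: 1.7712 km
P4–P6: 2.4026 km
P4–P7: 2.3656 km
P5–P6: 2.9674 km
P5–P7: 2.5238 km
P6–P7: 0.6516 km
Closest pair: P2–P3 at 0.1781 km.

P2 and P3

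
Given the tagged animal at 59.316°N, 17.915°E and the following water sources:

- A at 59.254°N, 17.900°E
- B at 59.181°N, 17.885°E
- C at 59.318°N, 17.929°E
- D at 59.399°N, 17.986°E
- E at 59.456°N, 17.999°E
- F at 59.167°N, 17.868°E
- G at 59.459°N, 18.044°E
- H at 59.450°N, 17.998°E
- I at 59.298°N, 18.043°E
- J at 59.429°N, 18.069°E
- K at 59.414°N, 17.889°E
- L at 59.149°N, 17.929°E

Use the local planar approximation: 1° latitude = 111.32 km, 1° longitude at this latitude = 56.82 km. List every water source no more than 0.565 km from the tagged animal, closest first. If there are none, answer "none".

none

Distances from 59.316°N, 17.915°E:
A: √((-0.062·111.32)² + (-0.015·56.82)²) = √(47.63540 + 0.72642) = 6.954 km
B: √((-0.135·111.32)² + (-0.030·56.82)²) = √(225.84680 + 2.90566) = 15.125 km
C: √((0.002·111.32)² + (0.014·56.82)²) = √(0.04957 + 0.63279) = 0.826 km
D: √((0.083·111.32)² + (0.071·56.82)²) = √(85.36947 + 16.27493) = 10.082 km
E: √((0.140·111.32)² + (0.084·56.82)²) = √(242.88599 + 22.78038) = 16.299 km
F: √((-0.149·111.32)² + (-0.047·56.82)²) = √(275.11795 + 7.13178) = 16.800 km
G: √((0.143·111.32)² + (0.129·56.82)²) = √(253.40692 + 53.72567) = 17.525 km
H: √((0.134·111.32)² + (0.083·56.82)²) = √(222.51331 + 22.24122) = 15.645 km
I: √((-0.018·111.32)² + (0.128·56.82)²) = √(4.01505 + 52.89595) = 7.544 km
J: √((0.113·111.32)² + (0.154·56.82)²) = √(158.23527 + 76.56740) = 15.323 km
K: √((0.098·111.32)² + (-0.026·56.82)²) = √(119.01414 + 2.18247) = 11.009 km
L: √((-0.167·111.32)² + (0.014·56.82)²) = √(345.60446 + 0.63279) = 18.607 km
Threshold 0.565 km: none within range.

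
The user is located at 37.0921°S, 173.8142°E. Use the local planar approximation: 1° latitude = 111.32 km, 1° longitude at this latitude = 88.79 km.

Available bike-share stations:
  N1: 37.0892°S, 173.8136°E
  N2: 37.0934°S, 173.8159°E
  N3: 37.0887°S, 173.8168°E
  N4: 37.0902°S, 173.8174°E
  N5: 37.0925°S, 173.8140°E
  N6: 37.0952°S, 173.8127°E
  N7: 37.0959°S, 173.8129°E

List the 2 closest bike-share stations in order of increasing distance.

Distances from 37.0921°S, 173.8142°E:
N1: 0.3272 km
N2: 0.2091 km
N3: 0.4433 km
N4: 0.3542 km
N5: 0.0479 km
N6: 0.3699 km
N7: 0.4385 km
Sorted: N5 (0.0479 km) < N2 (0.2091 km) < N1 (0.3272 km) < N4 (0.3542 km) < …

N5, N2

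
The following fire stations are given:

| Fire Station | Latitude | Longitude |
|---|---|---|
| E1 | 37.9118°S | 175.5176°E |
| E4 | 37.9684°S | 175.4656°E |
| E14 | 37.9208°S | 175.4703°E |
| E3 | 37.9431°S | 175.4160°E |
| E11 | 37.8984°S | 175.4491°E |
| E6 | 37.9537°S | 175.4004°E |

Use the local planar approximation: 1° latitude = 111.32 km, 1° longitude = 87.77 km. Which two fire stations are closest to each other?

Pairwise distances:
E3–E6: √((-0.0106·111.32)² + (-0.0156·87.77)²) = √(1.392381 + 1.874742) = 1.8075 km
E14–E11: √((0.0224·111.32)² + (-0.0212·87.77)²) = √(6.217881 + 3.462294) = 3.1113 km
E1–E14: √((-0.0090·111.32)² + (-0.0473·87.77)²) = √(1.003764 + 17.235127) = 4.2707 km
E4–E3: √((0.0253·111.32)² + (-0.0496·87.77)²) = √(7.932086 + 18.952022) = 5.1850 km
E4–E14: √((0.0476·111.32)² + (0.0047·87.77)²) = √(28.077621 + 0.170172) = 5.3149 km
E14–E3: √((-0.0223·111.32)² + (-0.0543·87.77)²) = √(6.162488 + 22.713908) = 5.3737 km
E3–E11: √((0.0447·111.32)² + (0.0331·87.77)²) = √(24.760616 + 8.440112) = 5.7620 km
E4–E6: √((0.0147·111.32)² + (-0.0652·87.77)²) = √(2.677818 + 32.748197) = 5.9520 km
E1–E11: √((0.0134·111.32)² + (-0.0685·87.77)²) = √(2.225133 + 36.147090) = 6.1945 km
E14–E6: √((-0.0329·111.32)² + (-0.0699·87.77)²) = √(13.413379 + 37.639734) = 7.1451 km
E11–E6: √((-0.0553·111.32)² + (-0.0487·87.77)²) = √(37.896287 + 18.270487) = 7.4944 km
E1–E4: √((-0.0566·111.32)² + (-0.0520·87.77)²) = √(39.698972 + 20.830461) = 7.7801 km
E4–E11: √((0.0700·111.32)² + (-0.0165·87.77)²) = √(60.721498 + 2.097298) = 7.9258 km
E1–E3: √((-0.0313·111.32)² + (-0.1016·87.77)²) = √(12.140458 + 79.520593) = 9.5740 km
E1–E6: √((-0.0419·111.32)² + (-0.1172·87.77)²) = √(21.755769 + 105.815045) = 11.2947 km
Closest pair: E3–E6 at 1.8075 km.

E3 and E6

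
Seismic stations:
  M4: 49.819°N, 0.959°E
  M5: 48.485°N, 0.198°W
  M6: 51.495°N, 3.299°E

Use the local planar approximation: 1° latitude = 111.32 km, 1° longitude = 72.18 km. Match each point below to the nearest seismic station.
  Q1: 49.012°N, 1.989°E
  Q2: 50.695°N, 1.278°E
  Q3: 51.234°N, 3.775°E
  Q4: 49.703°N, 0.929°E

Q1 at 49.012°N, 1.989°E:
  M4: 116.609 km
  M5: 168.406 km
  M6: 292.133 km
  → nearest: M4 (116.609 km)
Q2 at 50.695°N, 1.278°E:
  M4: 100.198 km
  M5: 268.095 km
  M6: 170.911 km
  → nearest: M4 (100.198 km)
Q3 at 51.234°N, 3.775°E:
  M4: 257.150 km
  M5: 419.387 km
  M6: 44.996 km
  → nearest: M6 (44.996 km)
Q4 at 49.703°N, 0.929°E:
  M4: 13.093 km
  M5: 158.118 km
  M6: 262.789 km
  → nearest: M4 (13.093 km)

Q1→M4; Q2→M4; Q3→M6; Q4→M4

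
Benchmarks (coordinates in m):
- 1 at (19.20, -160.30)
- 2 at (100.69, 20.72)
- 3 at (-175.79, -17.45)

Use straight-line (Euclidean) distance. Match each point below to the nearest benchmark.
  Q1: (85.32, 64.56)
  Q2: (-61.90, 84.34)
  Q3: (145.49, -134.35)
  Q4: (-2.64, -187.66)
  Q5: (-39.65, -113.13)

Q1→2; Q2→3; Q3→1; Q4→1; Q5→1

Q1 at (85.32, 64.56):
  1: 234.38 m
  2: 46.46 m
  3: 273.69 m
  → nearest: 2 (46.46 m)
Q2 at (-61.90, 84.34):
  1: 257.73 m
  2: 174.59 m
  3: 152.75 m
  → nearest: 3 (152.75 m)
Q3 at (145.49, -134.35):
  1: 128.93 m
  2: 161.41 m
  3: 341.89 m
  → nearest: 1 (128.93 m)
Q4 at (-2.64, -187.66):
  1: 35.01 m
  2: 232.59 m
  3: 242.80 m
  → nearest: 1 (35.01 m)
Q5 at (-39.65, -113.13):
  1: 75.42 m
  2: 193.94 m
  3: 166.40 m
  → nearest: 1 (75.42 m)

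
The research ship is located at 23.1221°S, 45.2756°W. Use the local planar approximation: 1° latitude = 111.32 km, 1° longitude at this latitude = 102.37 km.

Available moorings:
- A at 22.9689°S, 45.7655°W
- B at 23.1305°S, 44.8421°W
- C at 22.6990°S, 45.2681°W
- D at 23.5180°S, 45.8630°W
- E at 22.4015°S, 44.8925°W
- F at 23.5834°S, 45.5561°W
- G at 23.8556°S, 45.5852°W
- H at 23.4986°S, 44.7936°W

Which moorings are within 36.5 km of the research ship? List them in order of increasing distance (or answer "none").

Distances from 23.1221°S, 45.2756°W:
A: √((0.1532·111.32)² + (-0.4899·102.37)²) = √(290.846556 + 2515.129120) = 52.9715 km
B: √((-0.0084·111.32)² + (0.4335·102.37)²) = √(0.874390 + 1969.353187) = 44.3872 km
C: √((0.4231·111.32)² + (0.0075·102.37)²) = √(2218.362147 + 0.589478) = 47.1057 km
D: √((-0.3959·111.32)² + (-0.5874·102.37)²) = √(1942.304869 + 3615.874020) = 74.5532 km
E: √((0.7206·111.32)² + (0.3831·102.37)²) = √(6434.797892 + 1538.047367) = 89.2908 km
F: √((-0.4613·111.32)² + (-0.2805·102.37)²) = √(2637.019277 + 824.538878) = 58.8350 km
G: √((-0.7335·111.32)² + (-0.3096·102.37)²) = √(6667.248336 + 1004.493916) = 87.5885 km
H: √((-0.3765·111.32)² + (0.4820·102.37)²) = √(1756.614068 + 2434.666517) = 64.7401 km
Threshold 36.5 km: none within range.

none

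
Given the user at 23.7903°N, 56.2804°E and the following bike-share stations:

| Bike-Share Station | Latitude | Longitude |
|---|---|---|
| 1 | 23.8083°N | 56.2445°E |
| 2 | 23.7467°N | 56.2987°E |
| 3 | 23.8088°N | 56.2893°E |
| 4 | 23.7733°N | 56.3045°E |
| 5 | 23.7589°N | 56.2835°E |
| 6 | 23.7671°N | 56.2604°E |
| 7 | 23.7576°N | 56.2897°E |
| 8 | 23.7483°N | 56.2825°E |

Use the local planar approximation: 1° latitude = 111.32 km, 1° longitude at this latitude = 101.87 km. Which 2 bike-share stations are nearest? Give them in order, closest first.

3, 4

Distances from 23.7903°N, 56.2804°E:
1: √((0.0180·111.32)² + (-0.0359·101.87)²) = √(4.015054 + 13.374622) = 4.1701 km
2: √((-0.0436·111.32)² + (0.0183·101.87)²) = √(23.556967 + 3.475320) = 5.1993 km
3: √((0.0185·111.32)² + (0.0089·101.87)²) = √(4.241211 + 0.822002) = 2.2502 km
4: √((-0.0170·111.32)² + (0.0241·101.87)²) = √(3.581329 + 6.027354) = 3.0998 km
5: √((-0.0314·111.32)² + (0.0031·101.87)²) = √(12.218157 + 0.099728) = 3.5097 km
6: √((-0.0232·111.32)² + (-0.0200·101.87)²) = √(6.669947 + 4.150999) = 3.2895 km
7: √((-0.0327·111.32)² + (0.0093·101.87)²) = √(13.250794 + 0.897550) = 3.7614 km
8: √((-0.0420·111.32)² + (0.0021·101.87)²) = √(21.859739 + 0.045765) = 4.6803 km
Sorted: 3 (2.2502 km) < 4 (3.0998 km) < 6 (3.2895 km) < 5 (3.5097 km) < …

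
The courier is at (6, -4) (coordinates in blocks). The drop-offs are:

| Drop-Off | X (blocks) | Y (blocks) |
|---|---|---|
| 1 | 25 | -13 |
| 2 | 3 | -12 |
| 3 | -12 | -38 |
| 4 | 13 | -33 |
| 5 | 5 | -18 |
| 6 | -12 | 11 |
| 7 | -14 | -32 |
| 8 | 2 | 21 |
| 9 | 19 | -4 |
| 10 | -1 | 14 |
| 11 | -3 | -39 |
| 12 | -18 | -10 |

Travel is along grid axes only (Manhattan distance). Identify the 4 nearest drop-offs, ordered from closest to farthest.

2, 9, 5, 10

Distances from (6, -4):
1: 28 blocks
2: 11 blocks
3: 52 blocks
4: 36 blocks
5: 15 blocks
6: 33 blocks
7: 48 blocks
8: 29 blocks
9: 13 blocks
10: 25 blocks
11: 44 blocks
12: 30 blocks
Sorted: 2 (11 blocks) < 9 (13 blocks) < 5 (15 blocks) < 10 (25 blocks) < 1 (28 blocks) < 8 (29 blocks) < …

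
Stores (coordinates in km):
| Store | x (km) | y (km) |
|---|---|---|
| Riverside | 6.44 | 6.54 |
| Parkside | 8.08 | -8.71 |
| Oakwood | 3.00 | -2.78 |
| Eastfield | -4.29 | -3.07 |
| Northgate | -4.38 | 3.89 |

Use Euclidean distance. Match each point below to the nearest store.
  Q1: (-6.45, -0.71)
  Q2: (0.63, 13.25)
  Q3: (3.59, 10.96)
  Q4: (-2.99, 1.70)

Q1→Eastfield; Q2→Riverside; Q3→Riverside; Q4→Northgate

Q1 at (-6.45, -0.71):
  Riverside: 14.79 km
  Parkside: 16.59 km
  Oakwood: 9.67 km
  Eastfield: 3.20 km
  Northgate: 5.04 km
  → nearest: Eastfield (3.20 km)
Q2 at (0.63, 13.25):
  Riverside: 8.88 km
  Parkside: 23.19 km
  Oakwood: 16.20 km
  Eastfield: 17.05 km
  Northgate: 10.62 km
  → nearest: Riverside (8.88 km)
Q3 at (3.59, 10.96):
  Riverside: 5.26 km
  Parkside: 20.18 km
  Oakwood: 13.75 km
  Eastfield: 16.09 km
  Northgate: 10.65 km
  → nearest: Riverside (5.26 km)
Q4 at (-2.99, 1.70):
  Riverside: 10.60 km
  Parkside: 15.20 km
  Oakwood: 7.48 km
  Eastfield: 4.94 km
  Northgate: 2.59 km
  → nearest: Northgate (2.59 km)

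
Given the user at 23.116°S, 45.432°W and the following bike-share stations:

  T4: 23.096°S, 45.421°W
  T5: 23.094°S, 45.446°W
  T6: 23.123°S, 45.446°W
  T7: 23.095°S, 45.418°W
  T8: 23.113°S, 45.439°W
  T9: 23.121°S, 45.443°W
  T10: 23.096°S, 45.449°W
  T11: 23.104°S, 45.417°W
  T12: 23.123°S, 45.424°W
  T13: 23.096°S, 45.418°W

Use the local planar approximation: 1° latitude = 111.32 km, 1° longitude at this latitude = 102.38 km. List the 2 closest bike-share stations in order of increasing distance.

Distances from 23.116°S, 45.432°W:
T4: 2.495 km
T5: 2.838 km
T6: 1.631 km
T7: 2.742 km
T8: 0.791 km
T9: 1.256 km
T10: 2.826 km
T11: 2.035 km
T12: 1.131 km
T13: 2.648 km
Sorted: T8 (0.791 km) < T12 (1.131 km) < T9 (1.256 km) < T6 (1.631 km) < …

T8, T12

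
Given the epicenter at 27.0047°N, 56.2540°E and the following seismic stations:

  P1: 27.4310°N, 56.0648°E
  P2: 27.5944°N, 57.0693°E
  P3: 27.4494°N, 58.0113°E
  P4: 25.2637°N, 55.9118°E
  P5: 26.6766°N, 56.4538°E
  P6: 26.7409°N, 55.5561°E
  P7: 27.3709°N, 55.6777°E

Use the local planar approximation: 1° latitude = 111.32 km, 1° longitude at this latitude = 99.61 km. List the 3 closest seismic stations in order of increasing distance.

P5, P1, P7

Distances from 27.0047°N, 56.2540°E:
P1: √((0.4263·111.32)² + (-0.1892·99.61)²) = √(2252.044981 + 355.179707) = 51.0610 km
P2: √((0.5897·111.32)² + (0.8153·99.61)²) = √(4309.319066 + 6595.394304) = 104.4256 km
P3: √((0.4447·111.32)² + (1.7573·99.61)²) = √(2450.646412 + 30640.630544) = 181.9101 km
P4: √((-1.7410·111.32)² + (-0.3422·99.61)²) = √(37561.587378 + 1161.892346) = 196.7828 km
P5: √((-0.3281·111.32)² + (0.1998·99.61)²) = √(1334.009296 + 396.092709) = 41.5945 km
P6: √((-0.2638·111.32)² + (-0.6979·99.61)²) = √(862.374642 + 4832.727159) = 75.4659 km
P7: √((0.3662·111.32)² + (-0.5763·99.61)²) = √(1661.816533 + 3295.361924) = 70.4072 km
Sorted: P5 (41.5945 km) < P1 (51.0610 km) < P7 (70.4072 km) < P6 (75.4659 km) < P2 (104.4256 km) < …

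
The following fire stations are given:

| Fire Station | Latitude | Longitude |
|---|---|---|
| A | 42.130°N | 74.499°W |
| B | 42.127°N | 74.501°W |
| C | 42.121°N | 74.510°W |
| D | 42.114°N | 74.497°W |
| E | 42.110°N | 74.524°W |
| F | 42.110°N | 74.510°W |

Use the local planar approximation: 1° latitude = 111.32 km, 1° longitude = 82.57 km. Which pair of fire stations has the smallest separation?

A and B

Pairwise distances:
A–B: √((-0.003·111.32)² + (-0.002·82.57)²) = √(0.11153 + 0.02727) = 0.373 km
A–C: √((-0.009·111.32)² + (-0.011·82.57)²) = √(1.00376 + 0.82495) = 1.352 km
A–D: √((-0.016·111.32)² + (0.002·82.57)²) = √(3.17239 + 0.02727) = 1.789 km
A–E: √((-0.020·111.32)² + (-0.025·82.57)²) = √(4.95686 + 4.26113) = 3.036 km
A–F: √((-0.020·111.32)² + (-0.011·82.57)²) = √(4.95686 + 0.82495) = 2.405 km
B–C: √((-0.006·111.32)² + (-0.009·82.57)²) = √(0.44612 + 0.55224) = 0.999 km
B–D: √((-0.013·111.32)² + (0.004·82.57)²) = √(2.09427 + 0.10908) = 1.484 km
B–E: √((-0.017·111.32)² + (-0.023·82.57)²) = √(3.58133 + 3.60662) = 2.681 km
B–F: √((-0.017·111.32)² + (-0.009·82.57)²) = √(3.58133 + 0.55224) = 2.033 km
C–D: √((-0.007·111.32)² + (0.013·82.57)²) = √(0.60721 + 1.15221) = 1.326 km
C–E: √((-0.011·111.32)² + (-0.014·82.57)²) = √(1.49945 + 1.33629) = 1.684 km
C–F: √((-0.011·111.32)² + (0.000·82.57)²) = √(1.49945 + 0.00000) = 1.225 km
D–E: √((-0.004·111.32)² + (-0.027·82.57)²) = √(0.19827 + 4.97018) = 2.273 km
D–F: √((-0.004·111.32)² + (-0.013·82.57)²) = √(0.19827 + 1.15221) = 1.162 km
E–F: √((0.000·111.32)² + (0.014·82.57)²) = √(0.00000 + 1.33629) = 1.156 km
Closest pair: A–B at 0.373 km.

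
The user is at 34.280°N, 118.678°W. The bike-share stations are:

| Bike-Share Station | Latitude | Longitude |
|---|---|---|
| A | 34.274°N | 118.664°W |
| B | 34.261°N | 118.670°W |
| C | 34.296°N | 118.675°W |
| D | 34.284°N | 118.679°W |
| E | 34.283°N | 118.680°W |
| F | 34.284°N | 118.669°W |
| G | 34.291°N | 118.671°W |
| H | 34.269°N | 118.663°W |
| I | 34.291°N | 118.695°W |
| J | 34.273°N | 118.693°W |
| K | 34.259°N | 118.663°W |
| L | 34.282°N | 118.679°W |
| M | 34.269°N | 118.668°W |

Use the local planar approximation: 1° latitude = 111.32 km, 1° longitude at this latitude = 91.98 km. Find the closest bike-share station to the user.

L

Distances from 34.280°N, 118.678°W:
A: 1.451 km
B: 2.239 km
C: 1.802 km
D: 0.455 km
E: 0.381 km
F: 0.940 km
G: 1.383 km
H: 1.845 km
I: 1.986 km
J: 1.585 km
K: 2.714 km
L: 0.241 km
M: 1.531 km
Minimum: L at 0.241 km.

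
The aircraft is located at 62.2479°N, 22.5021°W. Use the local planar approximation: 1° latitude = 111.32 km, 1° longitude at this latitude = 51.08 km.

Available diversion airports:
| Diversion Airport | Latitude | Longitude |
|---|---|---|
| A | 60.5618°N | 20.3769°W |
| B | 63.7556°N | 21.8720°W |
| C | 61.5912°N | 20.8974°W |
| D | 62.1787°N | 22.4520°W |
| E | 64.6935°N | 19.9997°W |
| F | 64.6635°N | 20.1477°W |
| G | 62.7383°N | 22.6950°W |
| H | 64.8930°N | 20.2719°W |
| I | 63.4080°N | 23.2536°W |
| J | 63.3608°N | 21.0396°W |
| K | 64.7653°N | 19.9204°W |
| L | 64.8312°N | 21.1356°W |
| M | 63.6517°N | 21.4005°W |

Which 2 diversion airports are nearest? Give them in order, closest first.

Distances from 62.2479°N, 22.5021°W:
A: √((-1.6861·111.32)² + (2.1252·51.08)²) = √(35230.033172 + 11784.234921) = 216.8277 km
B: √((1.5077·111.32)² + (0.6301·51.08)²) = √(28169.313620 + 1035.906925) = 170.8953 km
C: √((-0.6567·111.32)² + (1.6047·51.08)²) = √(5344.172008 + 6718.765483) = 109.8314 km
D: √((-0.0692·111.32)² + (0.0501·51.08)²) = √(59.341509 + 6.549034) = 8.1173 km
E: √((2.4456·111.32)² + (2.5024·51.08)²) = √(74116.900078 + 16338.615026) = 300.7582 km
F: √((2.4156·111.32)² + (2.3544·51.08)²) = √(72309.679599 + 14463.129519) = 294.5722 km
G: √((0.4904·111.32)² + (-0.1929·51.08)²) = √(2980.213093 + 97.088152) = 55.4734 km
H: √((2.6451·111.32)² + (2.2302·51.08)²) = √(86702.293601 + 12977.451071) = 315.7210 km
I: √((1.1601·111.32)² + (-0.7515·51.08)²) = √(16677.741914 + 1473.532595) = 134.7267 km
J: √((1.1129·111.32)² + (1.4625·51.08)²) = √(15348.243482 + 5580.762320) = 144.6686 km
K: √((2.5174·111.32)² + (2.5817·51.08)²) = √(78532.758234 + 17390.550373) = 309.7149 km
L: √((2.5833·111.32)² + (1.3665·51.08)²) = √(82698.205023 + 4872.154473) = 295.9229 km
M: √((1.4038·111.32)² + (1.1016·51.08)²) = √(24420.630442 + 3166.282289) = 166.0931 km
Sorted: D (8.1173 km) < G (55.4734 km) < C (109.8314 km) < I (134.7267 km) < …

D, G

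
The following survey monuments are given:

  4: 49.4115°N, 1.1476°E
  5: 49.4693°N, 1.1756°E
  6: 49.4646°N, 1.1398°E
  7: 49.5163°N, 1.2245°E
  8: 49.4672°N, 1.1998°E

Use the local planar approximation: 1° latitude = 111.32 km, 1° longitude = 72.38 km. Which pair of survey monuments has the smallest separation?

5 and 8

Pairwise distances:
4–5: 6.7459 km
4–6: 5.9380 km
4–7: 12.9261 km
4–8: 7.2610 km
5–6: 2.6435 km
5–7: 6.3168 km
5–8: 1.7671 km
6–7: 8.4087 km
6–8: 4.3524 km
7–8: 5.7508 km
Closest pair: 5–8 at 1.7671 km.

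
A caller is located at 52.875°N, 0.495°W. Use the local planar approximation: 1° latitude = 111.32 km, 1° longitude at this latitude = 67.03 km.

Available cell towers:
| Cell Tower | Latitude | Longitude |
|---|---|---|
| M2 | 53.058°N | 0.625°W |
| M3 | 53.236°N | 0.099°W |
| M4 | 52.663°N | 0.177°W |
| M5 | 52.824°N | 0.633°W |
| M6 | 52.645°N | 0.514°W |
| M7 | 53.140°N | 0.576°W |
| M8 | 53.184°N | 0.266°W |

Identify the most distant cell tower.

Distances from 52.875°N, 0.495°W:
M2: √((0.183·111.32)² + (-0.130·67.03)²) = √(415.00046 + 75.93205) = 22.157 km
M3: √((0.361·111.32)² + (0.396·67.03)²) = √(1614.95639 + 704.57757) = 48.162 km
M4: √((-0.212·111.32)² + (0.318·67.03)²) = √(556.95245 + 454.35225) = 31.801 km
M5: √((-0.051·111.32)² + (-0.138·67.03)²) = √(32.23196 + 85.56509) = 10.853 km
M6: √((-0.230·111.32)² + (-0.019·67.03)²) = √(655.54433 + 1.62198) = 25.635 km
M7: √((0.265·111.32)² + (-0.081·67.03)²) = √(870.23820 + 29.47871) = 29.995 km
M8: √((0.309·111.32)² + (0.229·67.03)²) = √(1183.21415 + 235.61851) = 37.667 km
Maximum: M3 at 48.162 km.

M3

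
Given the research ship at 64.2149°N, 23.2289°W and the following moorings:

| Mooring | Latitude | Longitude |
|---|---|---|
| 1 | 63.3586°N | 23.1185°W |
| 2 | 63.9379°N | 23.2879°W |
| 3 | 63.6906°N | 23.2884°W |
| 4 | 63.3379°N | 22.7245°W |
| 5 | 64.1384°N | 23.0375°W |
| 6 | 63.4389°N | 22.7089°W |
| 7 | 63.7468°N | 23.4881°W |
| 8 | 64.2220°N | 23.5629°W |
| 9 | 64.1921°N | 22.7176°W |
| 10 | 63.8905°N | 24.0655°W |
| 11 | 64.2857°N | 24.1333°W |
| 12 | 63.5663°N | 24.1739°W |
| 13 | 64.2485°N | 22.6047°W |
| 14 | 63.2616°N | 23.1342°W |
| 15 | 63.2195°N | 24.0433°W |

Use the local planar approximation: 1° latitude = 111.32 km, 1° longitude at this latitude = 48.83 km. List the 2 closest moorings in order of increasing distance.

Distances from 64.2149°N, 23.2289°W:
1: √((-0.8563·111.32)² + (0.1104·48.83)²) = √(9086.534573 + 29.061070) = 95.4756 km
2: √((-0.2770·111.32)² + (-0.0590·48.83)²) = √(950.836694 + 8.299988) = 30.9699 km
3: √((-0.5243·111.32)² + (-0.0595·48.83)²) = √(3406.482096 + 8.441262) = 58.4373 km
4: √((-0.8770·111.32)² + (0.5044·48.83)²) = √(9531.156092 + 606.629610) = 100.6866 km
5: √((-0.0765·111.32)² + (0.1914·48.83)²) = √(72.521915 + 87.348875) = 12.6440 km
6: √((-0.7760·111.32)² + (0.5200·48.83)²) = √(7462.250742 + 644.733351) = 90.0388 km
7: √((-0.4681·111.32)² + (-0.2592·48.83)²) = √(2715.336625 + 160.192966) = 53.6240 km
8: √((0.0071·111.32)² + (-0.3340·48.83)²) = √(0.624688 + 265.990657) = 16.3284 km
9: √((-0.0228·111.32)² + (0.5113·48.83)²) = √(6.441931 + 623.340054) = 25.0955 km
10: √((-0.3244·111.32)² + (-0.8366·48.83)²) = √(1304.091567 + 1668.818744) = 54.5244 km
11: √((0.0708·111.32)² + (-0.9044·48.83)²) = √(62.117349 + 1950.269172) = 44.8596 km
12: √((-0.6486·111.32)² + (-0.9450·48.83)²) = √(5213.150753 + 2129.301037) = 85.6881 km
13: √((0.0336·111.32)² + (0.6242·48.83)²) = √(13.990233 + 929.011259) = 30.7083 km
14: √((-0.9533·111.32)² + (0.0947·48.83)²) = √(11261.742199 + 21.383235) = 106.2221 km
15: √((-0.9954·111.32)² + (-0.8144·48.83)²) = √(12278.396908 + 1581.426378) = 117.7278 km
Sorted: 5 (12.6440 km) < 8 (16.3284 km) < 9 (25.0955 km) < 13 (30.7083 km) < …

5, 8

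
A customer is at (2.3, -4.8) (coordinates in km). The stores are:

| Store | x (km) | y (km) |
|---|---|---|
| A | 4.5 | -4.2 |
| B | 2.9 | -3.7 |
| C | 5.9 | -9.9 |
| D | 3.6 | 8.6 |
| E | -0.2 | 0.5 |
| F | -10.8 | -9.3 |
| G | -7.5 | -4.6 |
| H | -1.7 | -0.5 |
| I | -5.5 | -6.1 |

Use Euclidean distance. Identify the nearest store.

B

Distances from (2.3, -4.8):
A: √((2.2)² + (0.6)²) = √(4.8400 + 0.3600) = 2.28 km
B: √((0.6)² + (1.1)²) = √(0.3600 + 1.2100) = 1.25 km
C: √((3.6)² + (-5.1)²) = √(12.9600 + 26.0100) = 6.24 km
D: √((1.3)² + (13.4)²) = √(1.6900 + 179.5600) = 13.46 km
E: √((-2.5)² + (5.3)²) = √(6.2500 + 28.0900) = 5.86 km
F: √((-13.1)² + (-4.5)²) = √(171.6100 + 20.2500) = 13.85 km
G: √((-9.8)² + (0.2)²) = √(96.0400 + 0.0400) = 9.80 km
H: √((-4.0)² + (4.3)²) = √(16.0000 + 18.4900) = 5.87 km
I: √((-7.8)² + (-1.3)²) = √(60.8400 + 1.6900) = 7.91 km
Minimum: B at 1.25 km.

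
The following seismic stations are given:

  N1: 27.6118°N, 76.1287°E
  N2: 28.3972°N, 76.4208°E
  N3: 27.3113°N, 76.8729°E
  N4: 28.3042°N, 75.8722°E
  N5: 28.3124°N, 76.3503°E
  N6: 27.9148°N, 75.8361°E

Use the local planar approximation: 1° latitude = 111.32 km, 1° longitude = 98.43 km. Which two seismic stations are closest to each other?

N2 and N5

Pairwise distances:
N1–N2: √((0.7854·111.32)² + (0.2921·98.43)²) = √(7644.132199 + 826.643174) = 92.0368 km
N1–N3: √((-0.3005·111.32)² + (0.7442·98.43)²) = √(1119.013557 + 5365.797782) = 80.5283 km
N1–N4: √((0.6924·111.32)² + (-0.2565·98.43)²) = √(5941.013151 + 637.425905) = 81.1076 km
N1–N5: √((0.7006·111.32)² + (0.2216·98.43)²) = √(6082.563637 + 475.767183) = 80.9835 km
N1–N6: √((0.3030·111.32)² + (-0.2926·98.43)²) = √(1137.710202 + 829.475597) = 44.3530 km
N2–N3: √((-1.0859·111.32)² + (0.4521·98.43)²) = √(14612.551729 + 1980.268067) = 128.8131 km
N2–N4: √((-0.0930·111.32)² + (-0.5486·98.43)²) = √(107.179640 + 2915.859386) = 54.9822 km
N2–N5: √((-0.0848·111.32)² + (-0.0705·98.43)²) = √(89.112392 + 48.154093) = 11.7161 km
N2–N6: √((-0.4824·111.32)² + (-0.5847·98.43)²) = √(2883.772484 + 3312.235121) = 78.7147 km
N3–N4: √((0.9929·111.32)² + (-1.0007·98.43)²) = √(12216.798666 + 9702.033498) = 148.0501 km
N3–N5: √((1.0011·111.32)² + (-0.5226·98.43)²) = √(12419.420108 + 2646.024012) = 122.7414 km
N3–N6: √((0.6035·111.32)² + (-1.0368·98.43)²) = √(4513.370066 + 10414.656423) = 122.1803 km
N4–N5: √((0.0082·111.32)² + (0.4781·98.43)²) = √(0.833248 + 2214.585528) = 47.0682 km
N4–N6: √((-0.3894·111.32)² + (-0.0361·98.43)²) = √(1879.049798 + 12.626104) = 43.4934 km
N5–N6: √((-0.3976·111.32)² + (-0.5142·98.43)²) = √(1959.021249 + 2561.646009) = 67.2359 km
Closest pair: N2–N5 at 11.7161 km.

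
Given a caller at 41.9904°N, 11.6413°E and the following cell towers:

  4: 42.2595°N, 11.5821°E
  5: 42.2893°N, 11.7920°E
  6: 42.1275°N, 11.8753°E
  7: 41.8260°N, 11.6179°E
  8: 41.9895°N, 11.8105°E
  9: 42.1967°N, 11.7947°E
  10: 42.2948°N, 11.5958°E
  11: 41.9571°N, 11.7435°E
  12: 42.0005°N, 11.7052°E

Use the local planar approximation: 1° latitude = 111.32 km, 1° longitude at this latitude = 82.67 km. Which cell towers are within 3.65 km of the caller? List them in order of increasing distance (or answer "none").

Distances from 41.9904°N, 11.6413°E:
4: 30.3534 km
5: 35.5294 km
6: 24.6404 km
7: 18.4030 km
8: 13.9881 km
9: 26.2341 km
10: 34.0939 km
11: 9.2263 km
12: 5.4009 km
Threshold 3.65 km: none within range.

none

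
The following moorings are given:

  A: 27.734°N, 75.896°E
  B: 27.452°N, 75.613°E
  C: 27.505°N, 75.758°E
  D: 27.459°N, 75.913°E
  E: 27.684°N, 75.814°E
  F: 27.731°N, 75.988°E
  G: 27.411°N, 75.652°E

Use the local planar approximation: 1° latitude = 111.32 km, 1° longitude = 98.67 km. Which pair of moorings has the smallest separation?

Pairwise distances:
A–B: 42.014 km
A–C: 28.901 km
A–D: 30.659 km
A–E: 9.821 km
A–F: 9.084 km
A–G: 43.272 km
B–C: 15.476 km
B–D: 29.611 km
B–E: 32.563 km
B–F: 48.308 km
B–G: 5.970 km
C–D: 16.128 km
C–E: 20.678 km
C–F: 33.882 km
C–G: 14.795 km
D–E: 26.884 km
D–F: 31.170 km
D–G: 26.301 km
E–F: 17.948 km
E–G: 34.338 km
F–G: 48.663 km
Closest pair: B–G at 5.970 km.

B and G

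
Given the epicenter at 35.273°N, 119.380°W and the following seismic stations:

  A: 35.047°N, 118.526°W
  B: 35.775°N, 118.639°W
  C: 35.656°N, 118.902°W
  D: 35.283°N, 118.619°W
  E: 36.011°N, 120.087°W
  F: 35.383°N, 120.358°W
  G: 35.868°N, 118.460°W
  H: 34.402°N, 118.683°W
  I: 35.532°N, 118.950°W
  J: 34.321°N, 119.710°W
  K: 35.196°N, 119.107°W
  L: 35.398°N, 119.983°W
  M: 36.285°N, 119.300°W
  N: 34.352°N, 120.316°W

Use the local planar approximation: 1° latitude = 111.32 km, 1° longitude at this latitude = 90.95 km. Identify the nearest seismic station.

Distances from 35.273°N, 119.380°W:
A: √((-0.226·111.32)² + (0.854·90.95)²) = √(632.94107 + 6032.83084) = 81.644 km
B: √((0.502·111.32)² + (0.741·90.95)²) = √(3122.86945 + 4541.94450) = 87.549 km
C: √((0.383·111.32)² + (0.478·90.95)²) = √(1817.79098 + 1889.99737) = 60.892 km
D: √((0.010·111.32)² + (0.761·90.95)²) = √(1.23921 + 4790.43245) = 69.222 km
E: √((0.738·111.32)² + (-0.707·90.95)²) = √(6749.30601 + 4134.70219) = 104.326 km
F: √((0.110·111.32)² + (-0.978·90.95)²) = √(149.94492 + 7911.94239) = 89.788 km
G: √((0.595·111.32)² + (0.920·90.95)²) = √(4387.12821 + 7001.33828) = 106.717 km
H: √((-0.871·111.32)² + (0.697·90.95)²) = √(9401.18730 + 4018.56468) = 115.844 km
I: √((0.259·111.32)² + (0.430·90.95)²) = √(831.27730 + 1529.47477) = 48.588 km
J: √((-0.952·111.32)² + (-0.330·90.95)²) = √(11231.04823 + 900.81018) = 110.145 km
K: √((-0.077·111.32)² + (0.273·90.95)²) = √(73.47301 + 616.49662) = 26.267 km
L: √((0.125·111.32)² + (-0.603·90.95)²) = √(193.62722 + 3007.73820) = 56.581 km
M: √((1.012·111.32)² + (0.080·90.95)²) = √(12691.33829 + 52.94018) = 112.891 km
N: √((-0.921·111.32)² + (-0.936·90.95)²) = √(10511.52326 + 7246.98069) = 133.261 km
Minimum: K at 26.267 km.

K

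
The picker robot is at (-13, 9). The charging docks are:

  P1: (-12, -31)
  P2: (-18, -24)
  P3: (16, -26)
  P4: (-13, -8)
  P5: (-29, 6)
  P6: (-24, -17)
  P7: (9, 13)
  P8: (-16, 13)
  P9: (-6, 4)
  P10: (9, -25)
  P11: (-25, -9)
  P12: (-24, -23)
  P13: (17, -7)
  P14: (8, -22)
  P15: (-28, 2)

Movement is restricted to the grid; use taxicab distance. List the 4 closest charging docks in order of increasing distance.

Distances from (-13, 9):
P1: |1| + |-40| = 1 + 40 = 41
P2: |-5| + |-33| = 5 + 33 = 38
P3: |29| + |-35| = 29 + 35 = 64
P4: |0| + |-17| = 0 + 17 = 17
P5: |-16| + |-3| = 16 + 3 = 19
P6: |-11| + |-26| = 11 + 26 = 37
P7: |22| + |4| = 22 + 4 = 26
P8: |-3| + |4| = 3 + 4 = 7
P9: |7| + |-5| = 7 + 5 = 12
P10: |22| + |-34| = 22 + 34 = 56
P11: |-12| + |-18| = 12 + 18 = 30
P12: |-11| + |-32| = 11 + 32 = 43
P13: |30| + |-16| = 30 + 16 = 46
P14: |21| + |-31| = 21 + 31 = 52
P15: |-15| + |-7| = 15 + 7 = 22
Sorted: P8 (7) < P9 (12) < P4 (17) < P5 (19) < P15 (22) < P7 (26) < …

P8, P9, P4, P5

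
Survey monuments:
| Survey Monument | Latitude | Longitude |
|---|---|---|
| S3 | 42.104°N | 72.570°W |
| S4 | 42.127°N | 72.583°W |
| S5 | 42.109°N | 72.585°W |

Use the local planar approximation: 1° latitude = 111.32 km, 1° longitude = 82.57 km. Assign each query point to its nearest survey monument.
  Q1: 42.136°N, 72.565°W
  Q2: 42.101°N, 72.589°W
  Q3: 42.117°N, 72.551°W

Q1→S4; Q2→S5; Q3→S3

Q1 at 42.136°N, 72.565°W:
  S3: 3.586 km
  S4: 1.792 km
  S5: 3.429 km
  → nearest: S4 (1.792 km)
Q2 at 42.101°N, 72.589°W:
  S3: 1.604 km
  S4: 2.936 km
  S5: 0.950 km
  → nearest: S5 (0.950 km)
Q3 at 42.117°N, 72.551°W:
  S3: 2.134 km
  S4: 2.867 km
  S5: 2.945 km
  → nearest: S3 (2.134 km)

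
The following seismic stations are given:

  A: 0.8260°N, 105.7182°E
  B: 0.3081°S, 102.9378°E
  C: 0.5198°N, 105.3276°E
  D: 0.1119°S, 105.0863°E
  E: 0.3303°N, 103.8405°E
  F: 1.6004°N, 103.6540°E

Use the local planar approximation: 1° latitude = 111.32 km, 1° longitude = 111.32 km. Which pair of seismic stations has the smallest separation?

Pairwise distances:
A–C: √((-0.3062·111.32)² + (-0.3906·111.32)²) = √(1161.867940 + 1890.648843) = 55.2496 km
C–D: √((-0.6317·111.32)² + (-0.2413·111.32)²) = √(4945.021101 + 721.541042) = 75.2766 km
B–E: √((0.6384·111.32)² + (0.9027·111.32)²) = √(5050.474143 + 10097.951495) = 123.0789 km
A–D: √((-0.9379·111.32)² + (-0.6319·111.32)²) = √(10900.827496 + 4948.152843) = 125.8927 km
E–F: √((1.2701·111.32)² + (-0.1865·111.32)²) = √(19990.434205 + 431.026595) = 142.9037 km
D–E: √((0.4422·111.32)² + (-1.2458·111.32)²) = √(2423.169934 + 19232.823602) = 147.1598 km
C–E: √((-0.1895·111.32)² + (-1.4871·111.32)²) = √(445.004932 + 27404.806666) = 166.8826 km
A–E: √((-0.4957·111.32)² + (-1.8777·111.32)²) = √(3044.978518 + 43691.686406) = 216.1866 km
C–F: √((1.0806·111.32)² + (-1.6736·111.32)²) = √(14470.259573 + 34709.609662) = 221.7653 km
B–F: √((1.9085·111.32)² + (0.7162·111.32)²) = √(45136.795596 + 6356.455759) = 226.9212 km
B–D: √((0.1962·111.32)² + (2.1485·111.32)²) = √(477.028582 + 57202.776808) = 240.1662 km
A–F: √((0.7744·111.32)² + (-2.0642·111.32)²) = √(7431.510298 + 52801.947718) = 245.4251 km
D–F: √((1.7123·111.32)² + (-1.4323·111.32)²) = √(36333.405738 + 25422.273061) = 248.5069 km
B–C: √((0.8279·111.32)² + (2.3898·111.32)²) = √(8493.802540 + 70773.310211) = 281.5442 km
A–B: √((-1.1341·111.32)² + (-2.7804·111.32)²) = √(15938.560534 + 95798.995432) = 334.2717 km
Closest pair: A–C at 55.2496 km.

A and C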